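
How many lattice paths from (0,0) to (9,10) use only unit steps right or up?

92378

Each path is a sequence of 19 steps with 9 rights: C(19,9) = 92378.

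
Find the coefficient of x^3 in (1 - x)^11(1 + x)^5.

10

Coefficient of x^3 = Σ_{j} C(11,j)·(-1)^j·C(5,3-j)·1^(3-j) for j from 0 to 3.
= 10 + (-110) + 275 + (-165) = 10.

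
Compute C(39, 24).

25140840660

C(39,24) = C(39,15) by symmetry.
C(39,15) = (39·38·37·36·35·34·33·32·31·30·29·28·27·26·25) / 15! = 32876032921054202880000 / 1307674368000 = 25140840660.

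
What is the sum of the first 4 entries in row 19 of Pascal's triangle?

1160

1 + 19 + 171 + 969 = 1160.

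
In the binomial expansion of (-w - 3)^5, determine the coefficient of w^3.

The general term is C(5,j)·(-w)^j·(-3)^(5-j); the w^3 term has j = 3.
C(5,3) = 10.
Coefficient = C(5,3) · (-1)^3 · (-3)^2 = 10 · (-1) · 9 = -90.

-90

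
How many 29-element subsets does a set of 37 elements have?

38608020

C(37,29) = C(37,8) by symmetry.
C(37,8) = (37·36·35·34·33·32·31·30) / 8! = 1556675366400 / 40320 = 38608020.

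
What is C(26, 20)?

230230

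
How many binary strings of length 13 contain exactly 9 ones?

715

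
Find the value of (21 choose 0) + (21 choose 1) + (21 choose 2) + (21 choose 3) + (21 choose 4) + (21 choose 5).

27896

1 + 21 + 210 + 1330 + 5985 + 20349 = 27896.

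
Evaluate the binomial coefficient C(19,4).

C(19,4) = (19·18·17·16) / 4! = 93024 / 24 = 3876.

3876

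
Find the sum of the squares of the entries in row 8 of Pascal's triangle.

Σ C(8,r)² is the coefficient of x^8 in (1+x)^8(1+x)^8 = (1+x)^16, i.e. C(16,8) = 12870.

12870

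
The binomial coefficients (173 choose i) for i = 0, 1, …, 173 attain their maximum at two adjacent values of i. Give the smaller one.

86

For odd n = 173, C(173,i) peaks at i = (n−1)/2 and (n+1)/2; the smaller is 86.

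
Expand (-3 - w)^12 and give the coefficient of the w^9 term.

The general term is C(12,j)·(-3)^j·(-w)^(12-j); the w^9 term has j = 3.
C(12,3) = 220.
Coefficient = C(12,3) · (-3)^3 · (-1)^9 = 220 · (-27) · (-1) = 5940.

5940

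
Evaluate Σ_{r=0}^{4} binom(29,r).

27841

1 + 29 + 406 + 3654 + 23751 = 27841.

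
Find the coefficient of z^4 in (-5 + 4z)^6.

96000

The general term is C(6,j)·(-5)^j·(4z)^(6-j); the z^4 term has j = 2.
C(6,2) = 15.
Coefficient = C(6,2) · (-5)^2 · 4^4 = 15 · 25 · 256 = 96000.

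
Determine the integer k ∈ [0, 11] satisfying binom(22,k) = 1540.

3

C(22,k) increases on 0 ≤ k ≤ 11. C(22,2) = 231 and C(22,3) = 1540, so k = 3.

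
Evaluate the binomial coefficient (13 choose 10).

286

C(13,10) = C(13,3) by symmetry.
C(13,3) = (13·12·11) / 3! = 1716 / 6 = 286.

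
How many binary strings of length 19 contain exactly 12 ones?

50388

Choose the 12 positions: C(19,12) = 50388.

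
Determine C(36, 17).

8597496600

C(36,17) = (36·35·34·33·32·31·30·29·28·27·26·25·24·23·22·21·20) / 17! = 3058021453718104473600000 / 355687428096000 = 8597496600.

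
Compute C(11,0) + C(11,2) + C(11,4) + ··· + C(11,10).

1024

Half of (1+1)^11 + (1−1)^11 gives the even-index sum: 2^10 = 1024.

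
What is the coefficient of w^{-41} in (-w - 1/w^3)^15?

-15

General term: C(15,j)·(-w)^j·(-1/w^3)^(15-j), with w-exponent 1j − 3(15−j) = 4j − 45.
Set 4j − 45 = -41: j = 1.
C(15,1) = 15; (-1)^1 = -1; (-1)^14 = 1.
Coefficient = 15 · (-1) · 1 = -15.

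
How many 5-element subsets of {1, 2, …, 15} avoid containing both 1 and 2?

2717

All 5-subsets: C(15,5) = 3003. Those containing both fixed elements: C(13,3) = 286.
3003 − 286 = 2717.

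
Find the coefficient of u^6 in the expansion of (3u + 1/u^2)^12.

General term: C(12,j)·(3u)^j·(1/u^2)^(12-j), with u-exponent 1j − 2(12−j) = 3j − 24.
Set 3j − 24 = 6: j = 10.
C(12,10) = 66; 3^10 = 59049; 1^2 = 1.
Coefficient = 66 · 59049 · 1 = 3897234.

3897234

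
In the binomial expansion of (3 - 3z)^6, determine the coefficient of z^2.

10935

The general term is C(6,j)·(3)^j·(-3z)^(6-j); the z^2 term has j = 4.
C(6,4) = 15.
Coefficient = C(6,4) · 3^4 · (-3)^2 = 15 · 81 · 9 = 10935.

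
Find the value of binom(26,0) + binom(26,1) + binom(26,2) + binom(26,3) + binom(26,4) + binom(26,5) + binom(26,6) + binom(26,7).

1 + 26 + 325 + 2600 + 14950 + 65780 + 230230 + 657800 = 971712.

971712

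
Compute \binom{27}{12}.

C(27,12) = (27·26·25·24·23·22·21·20·19·18·17·16) / 12! = 8326896754176000 / 479001600 = 17383860.

17383860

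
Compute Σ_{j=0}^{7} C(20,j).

1 + 20 + 190 + 1140 + 4845 + 15504 + 38760 + 77520 = 137980.

137980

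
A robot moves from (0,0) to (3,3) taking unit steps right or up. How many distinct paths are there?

20

Each path is a sequence of 6 steps with 3 rights: C(6,3) = 20.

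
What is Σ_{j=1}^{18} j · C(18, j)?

Differentiating (1+x)^18 and setting x=1: Σ j·C(18,j) = 18·2^17 = 2359296.

2359296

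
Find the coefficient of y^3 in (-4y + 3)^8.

-870912

The general term is C(8,j)·(-4y)^j·(3)^(8-j); the y^3 term has j = 3.
C(8,3) = 56.
Coefficient = C(8,3) · (-4)^3 · 3^5 = 56 · (-64) · 243 = -870912.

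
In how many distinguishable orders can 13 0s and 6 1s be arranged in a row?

27132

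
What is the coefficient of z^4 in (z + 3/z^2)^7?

21

General term: C(7,j)·(z)^j·(3/z^2)^(7-j), with z-exponent 1j − 2(7−j) = 3j − 14.
Set 3j − 14 = 4: j = 6.
C(7,6) = 7; 1^6 = 1; 3^1 = 3.
Coefficient = 7 · 1 · 3 = 21.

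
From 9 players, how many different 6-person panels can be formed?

This is C(9,6) = 84.

84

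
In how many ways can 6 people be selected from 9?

This is C(9,6) = 84.

84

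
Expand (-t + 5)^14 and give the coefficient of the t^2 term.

22216796875

The general term is C(14,j)·(-t)^j·(5)^(14-j); the t^2 term has j = 2.
C(14,2) = 91.
Coefficient = C(14,2) · 5^12 = 91 · 244140625 = 22216796875.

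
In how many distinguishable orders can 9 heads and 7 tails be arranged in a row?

Choose positions for the heads: C(16,9) = 11440.

11440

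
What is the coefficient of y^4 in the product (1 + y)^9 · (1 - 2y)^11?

-402

Coefficient of y^4 = Σ_{j} C(9,j)·1^j·C(11,4-j)·(-2)^(4-j) for j from 0 to 4.
= 5280 + (-11880) + 7920 + (-1848) + 126 = -402.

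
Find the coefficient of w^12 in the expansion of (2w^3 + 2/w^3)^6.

General term: C(6,j)·(2w^3)^j·(2/w^3)^(6-j), with w-exponent 3j − 3(6−j) = 6j − 18.
Set 6j − 18 = 12: j = 5.
C(6,5) = 6; 2^5 = 32; 2^1 = 2.
Coefficient = 6 · 32 · 2 = 384.

384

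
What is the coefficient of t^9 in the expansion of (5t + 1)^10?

The general term is C(10,j)·(5t)^j·(1)^(10-j); the t^9 term has j = 9.
C(10,9) = 10.
Coefficient = C(10,9) · 5^9 = 10 · 1953125 = 19531250.

19531250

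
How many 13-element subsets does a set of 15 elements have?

105

C(15,13) = C(15,2) by symmetry.
C(15,2) = (15·14) / 2! = 210 / 2 = 105.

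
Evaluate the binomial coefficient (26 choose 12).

9657700

C(26,12) = (26·25·24·23·22·21·20·19·18·17·16·15) / 12! = 4626053752320000 / 479001600 = 9657700.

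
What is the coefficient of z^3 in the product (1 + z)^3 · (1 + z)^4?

35

(1 + z)^3(1 + z)^4 = (1 + z)^7, so the coefficient of z^3 is C(7,3)·1^3 = 35·1 = 35.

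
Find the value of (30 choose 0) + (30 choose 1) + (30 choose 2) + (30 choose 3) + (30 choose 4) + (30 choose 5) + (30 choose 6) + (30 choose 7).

2804012

1 + 30 + 435 + 4060 + 27405 + 142506 + 593775 + 2035800 = 2804012.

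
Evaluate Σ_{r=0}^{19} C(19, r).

524288

Setting x = 1 in (1+x)^19 gives Σ C(19,r) = 2^19 = 524288.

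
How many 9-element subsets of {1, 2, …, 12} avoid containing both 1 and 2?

100

All 9-subsets: C(12,9) = 220. Those containing both fixed elements: C(10,7) = 120.
220 − 120 = 100.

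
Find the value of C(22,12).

646646

C(22,12) = C(22,10) by symmetry.
C(22,10) = (22·21·20·19·18·17·16·15·14·13) / 10! = 2346549004800 / 3628800 = 646646.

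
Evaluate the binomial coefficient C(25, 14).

C(25,14) = C(25,11) by symmetry.
C(25,11) = (25·24·23·22·21·20·19·18·17·16·15) / 11! = 177925144320000 / 39916800 = 4457400.

4457400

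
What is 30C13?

119759850

C(30,13) = (30·29·28·27·26·25·24·23·22·21·20·19·18) / 13! = 745747076954880000 / 6227020800 = 119759850.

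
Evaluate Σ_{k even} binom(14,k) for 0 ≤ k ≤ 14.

8192

Half of (1+1)^14 + (1−1)^14 gives the even-index sum: 2^13 = 8192.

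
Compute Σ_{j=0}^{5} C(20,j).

1 + 20 + 190 + 1140 + 4845 + 15504 = 21700.

21700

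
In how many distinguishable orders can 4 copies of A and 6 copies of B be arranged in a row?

Choose positions for the A's: C(10,4) = 210.

210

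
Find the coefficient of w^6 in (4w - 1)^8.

114688

The general term is C(8,j)·(4w)^j·(-1)^(8-j); the w^6 term has j = 6.
C(8,6) = 28.
Coefficient = C(8,6) · 4^6 = 28 · 4096 = 114688.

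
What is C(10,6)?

210

C(10,6) = C(10,4) by symmetry.
C(10,4) = (10·9·8·7) / 4! = 5040 / 24 = 210.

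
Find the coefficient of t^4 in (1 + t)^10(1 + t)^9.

3876

Coefficient of t^4 = Σ_{j} C(10,j)·C(9,4-j) for j from 0 to 4.
= 126 + 840 + 1620 + 1080 + 210 = 3876.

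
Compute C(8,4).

70

C(8,4) = (8·7·6·5) / 4! = 1680 / 24 = 70.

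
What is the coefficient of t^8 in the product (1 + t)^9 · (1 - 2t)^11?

Coefficient of t^8 = Σ_{j} C(9,j)·1^j·C(11,8-j)·(-2)^(8-j) for j from 0 to 8.
= 42240 + (-380160) + 1064448 + (-1241856) + 665280 + (-166320) + 18480 + (-792) + 9 = 1329.

1329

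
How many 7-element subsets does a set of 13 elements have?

1716

C(13,7) = C(13,6) by symmetry.
C(13,6) = (13·12·11·10·9·8) / 6! = 1235520 / 720 = 1716.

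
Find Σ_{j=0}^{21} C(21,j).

Setting x = 1 in (1+x)^21 gives Σ C(21,j) = 2^21 = 2097152.

2097152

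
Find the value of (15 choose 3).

455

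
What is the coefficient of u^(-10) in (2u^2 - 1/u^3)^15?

823680

General term: C(15,j)·(2u^2)^j·(-1/u^3)^(15-j), with u-exponent 2j − 3(15−j) = 5j − 45.
Set 5j − 45 = -10: j = 7.
C(15,7) = 6435; 2^7 = 128; (-1)^8 = 1.
Coefficient = 6435 · 128 · 1 = 823680.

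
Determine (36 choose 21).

5567902560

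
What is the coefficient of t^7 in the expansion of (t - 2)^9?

The general term is C(9,j)·(t)^j·(-2)^(9-j); the t^7 term has j = 7.
C(9,7) = 36.
Coefficient = C(9,7) · (-2)^2 = 36 · 4 = 144.

144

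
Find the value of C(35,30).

324632

C(35,30) = C(35,5) by symmetry.
C(35,5) = (35·34·33·32·31) / 5! = 38955840 / 120 = 324632.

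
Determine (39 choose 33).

3262623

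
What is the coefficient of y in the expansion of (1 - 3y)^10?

-30

The general term is C(10,j)·(1)^j·(-3y)^(10-j); the y^1 term has j = 9.
C(10,9) = 10.
Coefficient = C(10,9) · (-3)^1 = 10 · (-3) = -30.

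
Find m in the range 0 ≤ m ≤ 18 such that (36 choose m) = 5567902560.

15

C(36,m) increases on 0 ≤ m ≤ 18. C(36,14) = 3796297200 and C(36,15) = 5567902560, so m = 15.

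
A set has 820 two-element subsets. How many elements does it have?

41

n(n−1)/2 = 820 ⇒ n(n−1) = 1640. Since 41·40 = 1640, n = 41.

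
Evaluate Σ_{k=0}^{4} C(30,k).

1 + 30 + 435 + 4060 + 27405 = 31931.

31931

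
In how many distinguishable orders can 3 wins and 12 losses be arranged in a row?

455

Choose positions for the wins: C(15,3) = 455.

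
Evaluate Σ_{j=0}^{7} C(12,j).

3302

1 + 12 + 66 + 220 + 495 + 792 + 924 + 792 = 3302.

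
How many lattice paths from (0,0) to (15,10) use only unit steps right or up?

Each path is a sequence of 25 steps with 15 rights: C(25,15) = 3268760.

3268760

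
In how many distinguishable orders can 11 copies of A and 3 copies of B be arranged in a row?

Choose positions for the A's: C(14,11) = 364.

364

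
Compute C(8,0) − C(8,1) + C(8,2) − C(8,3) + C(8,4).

35

The partial alternating sum Σ_{k=0}^{4} (−1)^k C(8,k) = (−1)^4 C(7,4) = 35.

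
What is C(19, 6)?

27132

C(19,6) = (19·18·17·16·15·14) / 6! = 19535040 / 720 = 27132.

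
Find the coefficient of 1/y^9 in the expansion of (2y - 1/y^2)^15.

General term: C(15,j)·(2y)^j·(-1/y^2)^(15-j), with y-exponent 1j − 2(15−j) = 3j − 30.
Set 3j − 30 = -9: j = 7.
C(15,7) = 6435; 2^7 = 128; (-1)^8 = 1.
Coefficient = 6435 · 128 · 1 = 823680.

823680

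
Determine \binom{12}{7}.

792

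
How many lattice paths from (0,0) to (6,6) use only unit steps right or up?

924

Each path is a sequence of 12 steps with 6 rights: C(12,6) = 924.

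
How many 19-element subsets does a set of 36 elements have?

8597496600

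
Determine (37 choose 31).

2324784

C(37,31) = C(37,6) by symmetry.
C(37,6) = (37·36·35·34·33·32) / 6! = 1673844480 / 720 = 2324784.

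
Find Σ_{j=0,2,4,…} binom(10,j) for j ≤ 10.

Half of (1+1)^10 + (1−1)^10 gives the even-index sum: 2^9 = 512.

512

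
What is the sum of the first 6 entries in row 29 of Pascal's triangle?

1 + 29 + 406 + 3654 + 23751 + 118755 = 146596.

146596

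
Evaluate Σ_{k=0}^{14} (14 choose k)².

By Vandermonde's identity, Σ C(14,k)² = C(28,14) = 40116600.

40116600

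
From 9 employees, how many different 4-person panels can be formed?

This is C(9,4) = 126.

126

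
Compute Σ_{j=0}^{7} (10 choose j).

1 + 10 + 45 + 120 + 210 + 252 + 210 + 120 = 968.

968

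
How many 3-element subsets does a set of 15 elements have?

C(15,3) = (15·14·13) / 3! = 2730 / 6 = 455.

455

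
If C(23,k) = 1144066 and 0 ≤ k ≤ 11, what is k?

10

C(23,k) increases on 0 ≤ k ≤ 11. C(23,9) = 817190 and C(23,10) = 1144066, so k = 10.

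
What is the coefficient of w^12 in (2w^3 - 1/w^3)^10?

General term: C(10,j)·(2w^3)^j·(-1/w^3)^(10-j), with w-exponent 3j − 3(10−j) = 6j − 30.
Set 6j − 30 = 12: j = 7.
C(10,7) = 120; 2^7 = 128; (-1)^3 = -1.
Coefficient = 120 · 128 · (-1) = -15360.

-15360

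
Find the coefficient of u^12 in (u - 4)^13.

-52

The general term is C(13,j)·(u)^j·(-4)^(13-j); the u^12 term has j = 12.
C(13,12) = 13.
Coefficient = C(13,12) · (-4)^1 = 13 · (-4) = -52.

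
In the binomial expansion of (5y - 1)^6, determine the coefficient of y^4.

The general term is C(6,j)·(5y)^j·(-1)^(6-j); the y^4 term has j = 4.
C(6,4) = 15.
Coefficient = C(6,4) · 5^4 = 15 · 625 = 9375.

9375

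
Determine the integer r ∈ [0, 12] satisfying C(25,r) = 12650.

C(25,r) increases on 0 ≤ r ≤ 12. C(25,3) = 2300 and C(25,4) = 12650, so r = 4.

4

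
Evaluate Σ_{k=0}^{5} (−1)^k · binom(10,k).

-126

The partial alternating sum Σ_{k=0}^{5} (−1)^k C(10,k) = (−1)^5 C(9,5) = -126.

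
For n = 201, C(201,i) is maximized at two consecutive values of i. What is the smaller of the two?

100

For odd n = 201, C(201,i) peaks at i = (n−1)/2 and (n+1)/2; the smaller is 100.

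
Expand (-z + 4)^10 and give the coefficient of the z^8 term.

The general term is C(10,j)·(-z)^j·(4)^(10-j); the z^8 term has j = 8.
C(10,8) = 45.
Coefficient = C(10,8) · 4^2 = 45 · 16 = 720.

720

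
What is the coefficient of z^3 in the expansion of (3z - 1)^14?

-9828

The general term is C(14,j)·(3z)^j·(-1)^(14-j); the z^3 term has j = 3.
C(14,3) = 364.
Coefficient = C(14,3) · 3^3 · (-1)^11 = 364 · 27 · (-1) = -9828.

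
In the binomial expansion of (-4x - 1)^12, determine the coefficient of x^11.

50331648

The general term is C(12,j)·(-4x)^j·(-1)^(12-j); the x^11 term has j = 11.
C(12,11) = 12.
Coefficient = C(12,11) · (-4)^11 · (-1)^1 = 12 · (-4194304) · (-1) = 50331648.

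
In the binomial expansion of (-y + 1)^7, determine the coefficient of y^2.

21

The general term is C(7,j)·(-y)^j·(1)^(7-j); the y^2 term has j = 2.
C(7,2) = 21.
Coefficient = C(7,2) = 21.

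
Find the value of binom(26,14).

9657700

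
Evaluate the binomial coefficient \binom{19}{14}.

C(19,14) = C(19,5) by symmetry.
C(19,5) = (19·18·17·16·15) / 5! = 1395360 / 120 = 11628.

11628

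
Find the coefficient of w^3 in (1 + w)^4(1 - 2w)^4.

Coefficient of w^3 = Σ_{j} C(4,j)·1^j·C(4,3-j)·(-2)^(3-j) for j from 0 to 3.
= (-32) + 96 + (-48) + 4 = 20.

20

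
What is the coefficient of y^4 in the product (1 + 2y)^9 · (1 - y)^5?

-79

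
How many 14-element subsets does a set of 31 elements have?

265182525

C(31,14) = (31·30·29·28·27·26·25·24·23·22·21·20·19·18) / 14! = 23118159385601280000 / 87178291200 = 265182525.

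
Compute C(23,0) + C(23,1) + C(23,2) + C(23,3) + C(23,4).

1 + 23 + 253 + 1771 + 8855 = 10903.

10903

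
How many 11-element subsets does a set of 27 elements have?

C(27,11) = (27·26·25·24·23·22·21·20·19·18·17) / 11! = 520431047136000 / 39916800 = 13037895.

13037895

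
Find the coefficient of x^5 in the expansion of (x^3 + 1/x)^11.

General term: C(11,j)·(x^3)^j·(1/x)^(11-j), with x-exponent 3j − 1(11−j) = 4j − 11.
Set 4j − 11 = 5: j = 4.
C(11,4) = 330; 1^4 = 1; 1^7 = 1.
Coefficient = 330 · 1 · 1 = 330.

330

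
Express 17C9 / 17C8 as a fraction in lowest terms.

1

C(n,k+1)/C(n,k) = (n−k)/(k+1) = (17−8)/(8+1) = 9/9 = 1.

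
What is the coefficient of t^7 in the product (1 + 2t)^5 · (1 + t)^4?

592

Coefficient of t^7 = Σ_{j} C(5,j)·2^j·C(4,7-j)·1^(7-j) for j from 3 to 5.
= 80 + 320 + 192 = 592.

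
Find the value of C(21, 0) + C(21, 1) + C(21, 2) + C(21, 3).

1562

1 + 21 + 210 + 1330 = 1562.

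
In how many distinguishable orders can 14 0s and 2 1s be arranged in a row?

Choose positions for the 0s: C(16,14) = 120.

120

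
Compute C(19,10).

C(19,10) = C(19,9) by symmetry.
C(19,9) = (19·18·17·16·15·14·13·12·11) / 9! = 33522128640 / 362880 = 92378.

92378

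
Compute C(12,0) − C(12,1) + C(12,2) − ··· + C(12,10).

11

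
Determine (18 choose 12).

18564

C(18,12) = C(18,6) by symmetry.
C(18,6) = (18·17·16·15·14·13) / 6! = 13366080 / 720 = 18564.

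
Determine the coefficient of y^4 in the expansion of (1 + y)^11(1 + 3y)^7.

27420

Coefficient of y^4 = Σ_{j} C(11,j)·1^j·C(7,4-j)·3^(4-j) for j from 0 to 4.
= 2835 + 10395 + 10395 + 3465 + 330 = 27420.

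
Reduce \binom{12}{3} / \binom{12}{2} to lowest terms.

C(n,k+1)/C(n,k) = (n−k)/(k+1) = (12−2)/(2+1) = 10/3.

10/3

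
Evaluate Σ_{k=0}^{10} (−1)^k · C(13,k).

The partial alternating sum Σ_{k=0}^{10} (−1)^k C(13,k) = (−1)^10 C(12,10) = 66.

66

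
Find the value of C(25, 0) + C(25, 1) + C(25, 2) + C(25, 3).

2626

1 + 25 + 300 + 2300 = 2626.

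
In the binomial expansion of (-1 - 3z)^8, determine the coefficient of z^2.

The general term is C(8,j)·(-1)^j·(-3z)^(8-j); the z^2 term has j = 6.
C(8,6) = 28.
Coefficient = C(8,6) · (-3)^2 = 28 · 9 = 252.

252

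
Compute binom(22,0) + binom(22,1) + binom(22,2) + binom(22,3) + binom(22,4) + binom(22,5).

35443

1 + 22 + 231 + 1540 + 7315 + 26334 = 35443.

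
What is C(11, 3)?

C(11,3) = (11·10·9) / 3! = 990 / 6 = 165.

165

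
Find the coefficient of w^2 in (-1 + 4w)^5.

The general term is C(5,j)·(-1)^j·(4w)^(5-j); the w^2 term has j = 3.
C(5,3) = 10.
Coefficient = C(5,3) · (-1)^3 · 4^2 = 10 · (-1) · 16 = -160.

-160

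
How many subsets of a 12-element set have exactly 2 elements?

66

Choose the 2 positions: C(12,2) = 66.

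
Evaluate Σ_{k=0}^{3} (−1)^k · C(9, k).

-56

The partial alternating sum Σ_{k=0}^{3} (−1)^k C(9,k) = (−1)^3 C(8,3) = -56.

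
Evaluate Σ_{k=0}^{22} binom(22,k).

4194304

Setting x = 1 in (1+x)^22 gives Σ C(22,k) = 2^22 = 4194304.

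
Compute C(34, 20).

C(34,20) = C(34,14) by symmetry.
C(34,14) = (34·33·32·31·30·29·28·27·26·25·24·23·22·21) / 14! = 121350057687226368000 / 87178291200 = 1391975640.

1391975640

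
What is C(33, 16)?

1166803110

C(33,16) = (33·32·31·30·29·28·27·26·25·24·23·22·21·20·19·18) / 16! = 24412776311194951680000 / 20922789888000 = 1166803110.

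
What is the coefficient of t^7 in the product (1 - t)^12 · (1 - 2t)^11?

Coefficient of t^7 = Σ_{j} C(12,j)·(-1)^j·C(11,7-j)·(-2)^(7-j) for j from 0 to 7.
= (-42240) + (-354816) + (-975744) + (-1161600) + (-653400) + (-174240) + (-20328) + (-792) = -3383160.

-3383160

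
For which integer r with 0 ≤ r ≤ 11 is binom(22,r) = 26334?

C(22,r) increases on 0 ≤ r ≤ 11. C(22,4) = 7315 and C(22,5) = 26334, so r = 5.

5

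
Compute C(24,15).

C(24,15) = C(24,9) by symmetry.
C(24,9) = (24·23·22·21·20·19·18·17·16) / 9! = 474467051520 / 362880 = 1307504.

1307504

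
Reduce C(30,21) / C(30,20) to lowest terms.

C(n,k+1)/C(n,k) = (n−k)/(k+1) = (30−20)/(20+1) = 10/21.

10/21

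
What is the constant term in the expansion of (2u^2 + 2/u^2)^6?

1280

General term: C(6,j)·(2u^2)^j·(2/u^2)^(6-j), with u-exponent 2j − 2(6−j) = 4j − 12.
Set 4j − 12 = 0: j = 3.
C(6,3) = 20; 2^3 = 8; 2^3 = 8.
Coefficient = 20 · 8 · 8 = 1280.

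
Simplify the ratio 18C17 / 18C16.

2/17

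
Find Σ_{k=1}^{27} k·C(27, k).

1811939328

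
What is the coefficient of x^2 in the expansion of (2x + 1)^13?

The general term is C(13,j)·(2x)^j·(1)^(13-j); the x^2 term has j = 2.
C(13,2) = 78.
Coefficient = C(13,2) · 2^2 = 78 · 4 = 312.

312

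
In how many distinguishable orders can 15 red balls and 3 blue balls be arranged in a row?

816

Choose positions for the red balls: C(18,15) = 816.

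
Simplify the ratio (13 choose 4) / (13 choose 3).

C(n,k+1)/C(n,k) = (n−k)/(k+1) = (13−3)/(3+1) = 10/4 = 5/2.

5/2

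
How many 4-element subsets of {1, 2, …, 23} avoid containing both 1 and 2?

8645

All 4-subsets: C(23,4) = 8855. Those containing both fixed elements: C(21,2) = 210.
8855 − 210 = 8645.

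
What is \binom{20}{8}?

125970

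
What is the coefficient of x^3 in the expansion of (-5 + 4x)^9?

84000000

The general term is C(9,j)·(-5)^j·(4x)^(9-j); the x^3 term has j = 6.
C(9,6) = 84.
Coefficient = C(9,6) · (-5)^6 · 4^3 = 84 · 15625 · 64 = 84000000.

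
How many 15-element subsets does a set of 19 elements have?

C(19,15) = C(19,4) by symmetry.
C(19,4) = (19·18·17·16) / 4! = 93024 / 24 = 3876.

3876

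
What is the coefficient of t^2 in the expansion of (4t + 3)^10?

4723920

The general term is C(10,j)·(4t)^j·(3)^(10-j); the t^2 term has j = 2.
C(10,2) = 45.
Coefficient = C(10,2) · 4^2 · 3^8 = 45 · 16 · 6561 = 4723920.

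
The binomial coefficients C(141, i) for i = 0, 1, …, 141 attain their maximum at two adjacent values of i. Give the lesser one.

70

For odd n = 141, C(141,i) peaks at i = (n−1)/2 and (n+1)/2; the lesser is 70.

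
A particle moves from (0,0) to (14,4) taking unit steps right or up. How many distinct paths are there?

Each path is a sequence of 18 steps with 14 rights: C(18,14) = 3060.

3060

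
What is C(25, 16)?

C(25,16) = C(25,9) by symmetry.
C(25,9) = (25·24·23·22·21·20·19·18·17) / 9! = 741354768000 / 362880 = 2042975.

2042975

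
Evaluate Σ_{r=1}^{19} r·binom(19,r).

4980736

Since r·C(19,r) = 19·C(18,r−1), the sum is 19·2^18 = 19·262144 = 4980736.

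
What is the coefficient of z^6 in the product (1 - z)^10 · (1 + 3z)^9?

3612

Coefficient of z^6 = Σ_{j} C(10,j)·(-1)^j·C(9,6-j)·3^(6-j) for j from 0 to 6.
= 61236 + (-306180) + 459270 + (-272160) + 68040 + (-6804) + 210 = 3612.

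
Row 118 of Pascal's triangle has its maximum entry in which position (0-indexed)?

C(118,r) is maximized at r = 118/2 = 59.

59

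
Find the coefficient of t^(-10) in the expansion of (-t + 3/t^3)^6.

1215

General term: C(6,j)·(-t)^j·(3/t^3)^(6-j), with t-exponent 1j − 3(6−j) = 4j − 18.
Set 4j − 18 = -10: j = 2.
C(6,2) = 15; (-1)^2 = 1; 3^4 = 81.
Coefficient = 15 · 1 · 81 = 1215.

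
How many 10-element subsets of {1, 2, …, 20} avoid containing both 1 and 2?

140998

All 10-subsets: C(20,10) = 184756. Those containing both fixed elements: C(18,8) = 43758.
184756 − 43758 = 140998.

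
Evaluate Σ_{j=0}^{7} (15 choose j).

16384

1 + 15 + 105 + 455 + 1365 + 3003 + 5005 + 6435 = 16384.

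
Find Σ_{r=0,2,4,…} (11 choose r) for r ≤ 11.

1024

Half of (1+1)^11 + (1−1)^11 gives the even-index sum: 2^10 = 1024.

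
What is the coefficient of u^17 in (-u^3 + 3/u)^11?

-26730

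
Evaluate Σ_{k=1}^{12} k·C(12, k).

24576

Since k·C(12,k) = 12·C(11,k−1), the sum is 12·2^11 = 12·2048 = 24576.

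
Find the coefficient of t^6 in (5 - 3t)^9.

7654500

The general term is C(9,j)·(5)^j·(-3t)^(9-j); the t^6 term has j = 3.
C(9,3) = 84.
Coefficient = C(9,3) · 5^3 · (-3)^6 = 84 · 125 · 729 = 7654500.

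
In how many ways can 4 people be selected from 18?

3060

This is C(18,4) = 3060.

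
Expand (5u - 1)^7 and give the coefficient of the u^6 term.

The general term is C(7,j)·(5u)^j·(-1)^(7-j); the u^6 term has j = 6.
C(7,6) = 7.
Coefficient = C(7,6) · 5^6 · (-1)^1 = 7 · 15625 · (-1) = -109375.

-109375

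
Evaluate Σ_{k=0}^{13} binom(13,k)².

By Vandermonde's identity, Σ C(13,k)² = C(26,13) = 10400600.

10400600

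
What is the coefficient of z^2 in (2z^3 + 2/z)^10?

122880

General term: C(10,j)·(2z^3)^j·(2/z)^(10-j), with z-exponent 3j − 1(10−j) = 4j − 10.
Set 4j − 10 = 2: j = 3.
C(10,3) = 120; 2^3 = 8; 2^7 = 128.
Coefficient = 120 · 8 · 128 = 122880.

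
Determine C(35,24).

C(35,24) = C(35,11) by symmetry.
C(35,11) = (35·34·33·32·31·30·29·28·27·26·25) / 11! = 16654322805120000 / 39916800 = 417225900.

417225900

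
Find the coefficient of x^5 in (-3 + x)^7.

189

The general term is C(7,j)·(-3)^j·(x)^(7-j); the x^5 term has j = 2.
C(7,2) = 21.
Coefficient = C(7,2) · (-3)^2 = 21 · 9 = 189.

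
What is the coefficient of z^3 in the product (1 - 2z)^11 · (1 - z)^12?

Coefficient of z^3 = Σ_{j} C(11,j)·(-2)^j·C(12,3-j)·(-1)^(3-j) for j from 0 to 3.
= (-220) + (-1452) + (-2640) + (-1320) = -5632.

-5632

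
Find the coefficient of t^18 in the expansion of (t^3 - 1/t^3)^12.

General term: C(12,j)·(t^3)^j·(-1/t^3)^(12-j), with t-exponent 3j − 3(12−j) = 6j − 36.
Set 6j − 36 = 18: j = 9.
C(12,9) = 220; 1^9 = 1; (-1)^3 = -1.
Coefficient = 220 · 1 · (-1) = -220.

-220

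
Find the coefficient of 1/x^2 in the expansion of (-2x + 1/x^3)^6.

240

General term: C(6,j)·(-2x)^j·(1/x^3)^(6-j), with x-exponent 1j − 3(6−j) = 4j − 18.
Set 4j − 18 = -2: j = 4.
C(6,4) = 15; (-2)^4 = 16; 1^2 = 1.
Coefficient = 15 · 16 · 1 = 240.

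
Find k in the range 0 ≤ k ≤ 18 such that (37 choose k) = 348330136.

C(37,k) increases on 0 ≤ k ≤ 18. C(37,9) = 124403620 and C(37,10) = 348330136, so k = 10.

10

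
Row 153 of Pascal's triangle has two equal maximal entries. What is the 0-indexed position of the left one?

76

For odd n = 153, C(153,j) peaks at j = (n−1)/2 and (n+1)/2; the lesser is 76.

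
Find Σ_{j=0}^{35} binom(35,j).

Setting x = 1 in (1+x)^35 gives Σ C(35,j) = 2^35 = 34359738368.

34359738368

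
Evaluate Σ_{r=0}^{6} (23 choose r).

1 + 23 + 253 + 1771 + 8855 + 33649 + 100947 = 145499.

145499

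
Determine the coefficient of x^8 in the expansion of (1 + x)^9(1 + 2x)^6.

Coefficient of x^8 = Σ_{j} C(9,j)·1^j·C(6,8-j)·2^(8-j) for j from 2 to 8.
= 2304 + 16128 + 30240 + 20160 + 5040 + 432 + 9 = 74313.

74313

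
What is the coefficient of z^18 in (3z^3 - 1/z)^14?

19702683

General term: C(14,j)·(3z^3)^j·(-1/z)^(14-j), with z-exponent 3j − 1(14−j) = 4j − 14.
Set 4j − 14 = 18: j = 8.
C(14,8) = 3003; 3^8 = 6561; (-1)^6 = 1.
Coefficient = 3003 · 6561 · 1 = 19702683.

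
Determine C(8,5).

C(8,5) = C(8,3) by symmetry.
C(8,3) = (8·7·6) / 3! = 336 / 6 = 56.

56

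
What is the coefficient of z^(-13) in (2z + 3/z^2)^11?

8660520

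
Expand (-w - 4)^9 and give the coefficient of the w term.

The general term is C(9,j)·(-w)^j·(-4)^(9-j); the w^1 term has j = 1.
C(9,1) = 9.
Coefficient = C(9,1) · (-1)^1 · (-4)^8 = 9 · (-1) · 65536 = -589824.

-589824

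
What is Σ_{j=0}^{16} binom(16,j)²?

601080390

Σ C(16,j)² is the coefficient of x^16 in (1+x)^16(1+x)^16 = (1+x)^32, i.e. C(32,16) = 601080390.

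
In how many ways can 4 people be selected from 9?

126

This is C(9,4) = 126.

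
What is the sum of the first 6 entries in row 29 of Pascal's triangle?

146596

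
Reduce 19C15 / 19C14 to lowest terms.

1/3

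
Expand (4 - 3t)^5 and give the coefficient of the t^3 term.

-4320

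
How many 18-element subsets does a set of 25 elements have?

C(25,18) = C(25,7) by symmetry.
C(25,7) = (25·24·23·22·21·20·19) / 7! = 2422728000 / 5040 = 480700.

480700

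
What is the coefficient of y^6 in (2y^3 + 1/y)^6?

General term: C(6,j)·(2y^3)^j·(1/y)^(6-j), with y-exponent 3j − 1(6−j) = 4j − 6.
Set 4j − 6 = 6: j = 3.
C(6,3) = 20; 2^3 = 8; 1^3 = 1.
Coefficient = 20 · 8 · 1 = 160.

160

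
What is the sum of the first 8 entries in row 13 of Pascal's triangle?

1 + 13 + 78 + 286 + 715 + 1287 + 1716 + 1716 = 5812.

5812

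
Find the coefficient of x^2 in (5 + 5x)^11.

The general term is C(11,j)·(5)^j·(5x)^(11-j); the x^2 term has j = 9.
C(11,9) = 55.
Coefficient = C(11,9) · 5^9 · 5^2 = 55 · 1953125 · 25 = 2685546875.

2685546875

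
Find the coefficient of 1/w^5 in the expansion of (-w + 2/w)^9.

4608

General term: C(9,j)·(-w)^j·(2/w)^(9-j), with w-exponent 1j − 1(9−j) = 2j − 9.
Set 2j − 9 = -5: j = 2.
C(9,2) = 36; (-1)^2 = 1; 2^7 = 128.
Coefficient = 36 · 1 · 128 = 4608.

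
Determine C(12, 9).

220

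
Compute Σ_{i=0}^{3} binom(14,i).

470

1 + 14 + 91 + 364 = 470.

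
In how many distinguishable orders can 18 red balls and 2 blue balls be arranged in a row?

Choose positions for the red balls: C(20,18) = 190.

190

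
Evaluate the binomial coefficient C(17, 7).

19448

C(17,7) = (17·16·15·14·13·12·11) / 7! = 98017920 / 5040 = 19448.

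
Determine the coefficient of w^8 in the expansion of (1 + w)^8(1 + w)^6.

Coefficient of w^8 = Σ_{j} C(8,j)·C(6,8-j) for j from 2 to 8.
= 28 + 336 + 1050 + 1120 + 420 + 48 + 1 = 3003.

3003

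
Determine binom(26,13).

10400600

C(26,13) = (26·25·24·23·22·21·20·19·18·17·16·15·14) / 13! = 64764752532480000 / 6227020800 = 10400600.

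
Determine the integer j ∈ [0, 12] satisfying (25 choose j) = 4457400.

C(25,j) increases on 0 ≤ j ≤ 12. C(25,10) = 3268760 and C(25,11) = 4457400, so j = 11.

11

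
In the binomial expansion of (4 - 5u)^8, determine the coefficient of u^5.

-11200000

The general term is C(8,j)·(4)^j·(-5u)^(8-j); the u^5 term has j = 3.
C(8,3) = 56.
Coefficient = C(8,3) · 4^3 · (-5)^5 = 56 · 64 · (-3125) = -11200000.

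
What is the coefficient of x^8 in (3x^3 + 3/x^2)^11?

General term: C(11,j)·(3x^3)^j·(3/x^2)^(11-j), with x-exponent 3j − 2(11−j) = 5j − 22.
Set 5j − 22 = 8: j = 6.
C(11,6) = 462; 3^6 = 729; 3^5 = 243.
Coefficient = 462 · 729 · 243 = 81841914.

81841914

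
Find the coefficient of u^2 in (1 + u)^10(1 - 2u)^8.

-3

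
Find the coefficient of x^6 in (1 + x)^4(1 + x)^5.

84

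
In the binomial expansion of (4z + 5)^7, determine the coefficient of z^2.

The general term is C(7,j)·(4z)^j·(5)^(7-j); the z^2 term has j = 2.
C(7,2) = 21.
Coefficient = C(7,2) · 4^2 · 5^5 = 21 · 16 · 3125 = 1050000.

1050000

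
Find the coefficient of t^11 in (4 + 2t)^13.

The general term is C(13,j)·(4)^j·(2t)^(13-j); the t^11 term has j = 2.
C(13,2) = 78.
Coefficient = C(13,2) · 4^2 · 2^11 = 78 · 16 · 2048 = 2555904.

2555904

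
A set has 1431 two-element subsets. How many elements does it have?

54

n(n−1)/2 = 1431 ⇒ n(n−1) = 2862. Since 54·53 = 2862, n = 54.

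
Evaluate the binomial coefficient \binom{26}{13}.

10400600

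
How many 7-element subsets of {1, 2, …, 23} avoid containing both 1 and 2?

224808

All 7-subsets: C(23,7) = 245157. Those containing both fixed elements: C(21,5) = 20349.
245157 − 20349 = 224808.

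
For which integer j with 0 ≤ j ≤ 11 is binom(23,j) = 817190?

C(23,j) increases on 0 ≤ j ≤ 11. C(23,8) = 490314 and C(23,9) = 817190, so j = 9.

9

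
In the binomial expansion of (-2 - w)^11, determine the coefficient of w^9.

The general term is C(11,j)·(-2)^j·(-w)^(11-j); the w^9 term has j = 2.
C(11,2) = 55.
Coefficient = C(11,2) · (-2)^2 · (-1)^9 = 55 · 4 · (-1) = -220.

-220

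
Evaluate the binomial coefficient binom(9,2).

36

C(9,2) = (9·8) / 2! = 72 / 2 = 36.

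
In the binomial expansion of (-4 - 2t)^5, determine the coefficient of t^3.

-1280

The general term is C(5,j)·(-4)^j·(-2t)^(5-j); the t^3 term has j = 2.
C(5,2) = 10.
Coefficient = C(5,2) · (-4)^2 · (-2)^3 = 10 · 16 · (-8) = -1280.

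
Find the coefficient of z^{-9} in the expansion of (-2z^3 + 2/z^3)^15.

General term: C(15,j)·(-2z^3)^j·(2/z^3)^(15-j), with z-exponent 3j − 3(15−j) = 6j − 45.
Set 6j − 45 = -9: j = 6.
C(15,6) = 5005; (-2)^6 = 64; 2^9 = 512.
Coefficient = 5005 · 64 · 512 = 164003840.

164003840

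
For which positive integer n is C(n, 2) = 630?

n(n−1)/2 = 630 ⇒ n(n−1) = 1260. Since 36·35 = 1260, n = 36.

36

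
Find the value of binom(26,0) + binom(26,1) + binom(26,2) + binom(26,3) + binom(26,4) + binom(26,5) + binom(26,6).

1 + 26 + 325 + 2600 + 14950 + 65780 + 230230 = 313912.

313912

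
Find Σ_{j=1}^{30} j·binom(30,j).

Differentiating (1+x)^30 and setting x=1: Σ j·C(30,j) = 30·2^29 = 16106127360.

16106127360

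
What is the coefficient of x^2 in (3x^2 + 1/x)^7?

945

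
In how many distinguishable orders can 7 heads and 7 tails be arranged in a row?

Choose positions for the heads: C(14,7) = 3432.

3432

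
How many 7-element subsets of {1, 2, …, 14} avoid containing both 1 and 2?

All 7-subsets: C(14,7) = 3432. Those containing both fixed elements: C(12,5) = 792.
3432 − 792 = 2640.

2640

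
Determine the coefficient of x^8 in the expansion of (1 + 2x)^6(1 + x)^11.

220165

Coefficient of x^8 = Σ_{j} C(6,j)·2^j·C(11,8-j)·1^(8-j) for j from 0 to 6.
= 165 + 3960 + 27720 + 73920 + 79200 + 31680 + 3520 = 220165.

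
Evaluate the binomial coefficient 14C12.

91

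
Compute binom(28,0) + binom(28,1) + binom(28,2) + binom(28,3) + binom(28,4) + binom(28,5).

122438

1 + 28 + 378 + 3276 + 20475 + 98280 = 122438.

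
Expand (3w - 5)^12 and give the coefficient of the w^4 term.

15662109375

The general term is C(12,j)·(3w)^j·(-5)^(12-j); the w^4 term has j = 4.
C(12,4) = 495.
Coefficient = C(12,4) · 3^4 · (-5)^8 = 495 · 81 · 390625 = 15662109375.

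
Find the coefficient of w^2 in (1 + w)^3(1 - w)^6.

0

Coefficient of w^2 = Σ_{j} C(3,j)·1^j·C(6,2-j)·(-1)^(2-j) for j from 0 to 2.
= 15 + (-18) + 3 = 0.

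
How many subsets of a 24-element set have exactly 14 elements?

Choose the 14 positions: C(24,14) = 1961256.

1961256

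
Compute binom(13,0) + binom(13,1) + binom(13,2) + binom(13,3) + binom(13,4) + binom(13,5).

1 + 13 + 78 + 286 + 715 + 1287 = 2380.

2380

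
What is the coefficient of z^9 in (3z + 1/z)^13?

General term: C(13,j)·(3z)^j·(1/z)^(13-j), with z-exponent 1j − 1(13−j) = 2j − 13.
Set 2j − 13 = 9: j = 11.
C(13,11) = 78; 3^11 = 177147; 1^2 = 1.
Coefficient = 78 · 177147 · 1 = 13817466.

13817466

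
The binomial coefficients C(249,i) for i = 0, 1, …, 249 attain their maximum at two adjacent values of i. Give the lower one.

For odd n = 249, C(249,i) peaks at i = (n−1)/2 and (n+1)/2; the lower is 124.

124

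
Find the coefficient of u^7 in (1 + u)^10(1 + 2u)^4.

Coefficient of u^7 = Σ_{j} C(10,j)·1^j·C(4,7-j)·2^(7-j) for j from 3 to 7.
= 1920 + 6720 + 6048 + 1680 + 120 = 16488.

16488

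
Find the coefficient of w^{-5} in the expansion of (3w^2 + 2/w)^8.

3072

General term: C(8,j)·(3w^2)^j·(2/w)^(8-j), with w-exponent 2j − 1(8−j) = 3j − 8.
Set 3j − 8 = -5: j = 1.
C(8,1) = 8; 3^1 = 3; 2^7 = 128.
Coefficient = 8 · 3 · 128 = 3072.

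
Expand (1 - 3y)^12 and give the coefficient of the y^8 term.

3247695

The general term is C(12,j)·(1)^j·(-3y)^(12-j); the y^8 term has j = 4.
C(12,4) = 495.
Coefficient = C(12,4) · (-3)^8 = 495 · 6561 = 3247695.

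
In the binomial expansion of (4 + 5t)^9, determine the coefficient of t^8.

The general term is C(9,j)·(4)^j·(5t)^(9-j); the t^8 term has j = 1.
C(9,1) = 9.
Coefficient = C(9,1) · 4^1 · 5^8 = 9 · 4 · 390625 = 14062500.

14062500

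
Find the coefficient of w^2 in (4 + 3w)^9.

5308416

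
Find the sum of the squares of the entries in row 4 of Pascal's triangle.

Σ C(4,i)² is the coefficient of x^4 in (1+x)^4(1+x)^4 = (1+x)^8, i.e. C(8,4) = 70.

70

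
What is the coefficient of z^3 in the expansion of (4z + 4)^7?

The general term is C(7,j)·(4z)^j·(4)^(7-j); the z^3 term has j = 3.
C(7,3) = 35.
Coefficient = C(7,3) · 4^3 · 4^4 = 35 · 64 · 256 = 573440.

573440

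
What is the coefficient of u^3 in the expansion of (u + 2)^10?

The general term is C(10,j)·(u)^j·(2)^(10-j); the u^3 term has j = 3.
C(10,3) = 120.
Coefficient = C(10,3) · 2^7 = 120 · 128 = 15360.

15360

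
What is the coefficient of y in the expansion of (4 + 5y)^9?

2949120

The general term is C(9,j)·(4)^j·(5y)^(9-j); the y^1 term has j = 8.
C(9,8) = 9.
Coefficient = C(9,8) · 4^8 · 5^1 = 9 · 65536 · 5 = 2949120.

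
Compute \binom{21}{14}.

C(21,14) = C(21,7) by symmetry.
C(21,7) = (21·20·19·18·17·16·15) / 7! = 586051200 / 5040 = 116280.

116280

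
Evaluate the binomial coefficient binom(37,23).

6107086800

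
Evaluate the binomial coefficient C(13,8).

1287

C(13,8) = C(13,5) by symmetry.
C(13,5) = (13·12·11·10·9) / 5! = 154440 / 120 = 1287.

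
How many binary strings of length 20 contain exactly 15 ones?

15504

Choose the 15 positions: C(20,15) = 15504.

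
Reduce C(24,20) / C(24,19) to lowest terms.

1/4

C(n,k+1)/C(n,k) = (n−k)/(k+1) = (24−19)/(19+1) = 5/20 = 1/4.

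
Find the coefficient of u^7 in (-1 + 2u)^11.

42240

The general term is C(11,j)·(-1)^j·(2u)^(11-j); the u^7 term has j = 4.
C(11,4) = 330.
Coefficient = C(11,4) · 2^7 = 330 · 128 = 42240.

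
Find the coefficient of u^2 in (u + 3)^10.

The general term is C(10,j)·(u)^j·(3)^(10-j); the u^2 term has j = 2.
C(10,2) = 45.
Coefficient = C(10,2) · 3^8 = 45 · 6561 = 295245.

295245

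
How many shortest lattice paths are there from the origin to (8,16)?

Each path is a sequence of 24 steps with 8 rights: C(24,8) = 735471.

735471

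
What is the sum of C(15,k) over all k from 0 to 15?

32768

The entries of row 15 sum to 2^15 = 32768.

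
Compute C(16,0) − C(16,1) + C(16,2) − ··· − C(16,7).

The partial alternating sum Σ_{k=0}^{7} (−1)^k C(16,k) = (−1)^7 C(15,7) = -6435.

-6435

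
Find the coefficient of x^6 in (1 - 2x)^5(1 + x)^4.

Coefficient of x^6 = Σ_{j} C(5,j)·(-2)^j·C(4,6-j)·1^(6-j) for j from 2 to 5.
= 40 + (-320) + 480 + (-128) = 72.

72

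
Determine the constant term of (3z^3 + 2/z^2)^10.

General term: C(10,j)·(3z^3)^j·(2/z^2)^(10-j), with z-exponent 3j − 2(10−j) = 5j − 20.
Set 5j − 20 = 0: j = 4.
C(10,4) = 210; 3^4 = 81; 2^6 = 64.
Coefficient = 210 · 81 · 64 = 1088640.

1088640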